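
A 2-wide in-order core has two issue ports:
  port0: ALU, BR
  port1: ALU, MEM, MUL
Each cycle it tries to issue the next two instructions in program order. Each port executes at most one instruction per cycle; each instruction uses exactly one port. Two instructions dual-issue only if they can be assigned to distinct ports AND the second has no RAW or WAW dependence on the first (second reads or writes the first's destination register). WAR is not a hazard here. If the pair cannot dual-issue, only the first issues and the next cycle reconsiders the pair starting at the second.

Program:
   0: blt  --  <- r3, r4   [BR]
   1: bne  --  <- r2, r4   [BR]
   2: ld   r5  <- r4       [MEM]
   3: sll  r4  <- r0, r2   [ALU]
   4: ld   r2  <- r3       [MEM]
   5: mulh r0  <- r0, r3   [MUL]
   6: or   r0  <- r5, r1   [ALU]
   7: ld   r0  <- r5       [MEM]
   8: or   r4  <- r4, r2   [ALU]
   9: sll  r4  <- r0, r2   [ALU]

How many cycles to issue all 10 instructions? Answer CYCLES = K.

  cy0 -> i0 (blt) no-port BR/BR
  cy1 -> i1,i2 (bne/ld) dual
  cy2 -> i3,i4 (sll/ld) dual
  cy3 -> i5 (mulh) WAW r0
  cy4 -> i6 (or) WAW r0
  cy5 -> i7,i8 (ld/or) dual
  cy6 -> i9 (sll) tail

CYCLES = 7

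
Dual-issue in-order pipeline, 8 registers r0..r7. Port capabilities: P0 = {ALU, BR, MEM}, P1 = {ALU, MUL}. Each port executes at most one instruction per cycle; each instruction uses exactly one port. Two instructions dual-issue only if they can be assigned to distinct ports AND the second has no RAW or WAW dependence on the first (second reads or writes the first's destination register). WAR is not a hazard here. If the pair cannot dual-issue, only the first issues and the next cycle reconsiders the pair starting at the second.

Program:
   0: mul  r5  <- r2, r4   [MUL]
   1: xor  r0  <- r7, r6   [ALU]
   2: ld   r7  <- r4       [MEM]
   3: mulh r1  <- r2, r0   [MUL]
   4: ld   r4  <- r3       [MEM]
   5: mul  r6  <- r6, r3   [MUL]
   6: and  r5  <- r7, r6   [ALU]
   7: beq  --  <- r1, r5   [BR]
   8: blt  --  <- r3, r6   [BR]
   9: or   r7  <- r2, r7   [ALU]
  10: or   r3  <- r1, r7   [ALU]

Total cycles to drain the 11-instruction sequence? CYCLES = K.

  cy0 -> i0,i1 (mul.MUL;xor.ALU) pair
  cy1 -> i2,i3 (ld.MEM;mulh.MUL) pair
  cy2 -> i4,i5 (ld.MEM;mul.MUL) pair
  cy3 -> i6 (and.ALU) RAW r5
  cy4 -> i7 (beq.BR) no-port BR/BR
  cy5 -> i8,i9 (blt.BR;or.ALU) pair
  cy6 -> i10 (or.ALU) tail

CYCLES = 7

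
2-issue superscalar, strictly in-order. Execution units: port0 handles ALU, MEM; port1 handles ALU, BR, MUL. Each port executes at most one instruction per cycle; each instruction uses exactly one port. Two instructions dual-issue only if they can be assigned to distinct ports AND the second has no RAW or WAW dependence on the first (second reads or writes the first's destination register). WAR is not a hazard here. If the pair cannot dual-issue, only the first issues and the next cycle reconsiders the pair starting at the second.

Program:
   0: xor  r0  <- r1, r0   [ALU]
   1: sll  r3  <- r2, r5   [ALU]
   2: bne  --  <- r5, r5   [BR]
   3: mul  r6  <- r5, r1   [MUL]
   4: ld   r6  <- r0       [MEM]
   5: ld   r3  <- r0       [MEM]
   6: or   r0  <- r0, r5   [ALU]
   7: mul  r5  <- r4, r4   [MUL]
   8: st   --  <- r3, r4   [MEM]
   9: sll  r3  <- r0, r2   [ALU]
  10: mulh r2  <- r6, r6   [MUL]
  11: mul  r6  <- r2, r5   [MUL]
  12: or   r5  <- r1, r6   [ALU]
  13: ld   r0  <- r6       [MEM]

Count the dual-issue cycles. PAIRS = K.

PAIRS = 5

#0 head=0: xor/sll i0+i1 dual
#1 head=2: bne i2 no-port BR/MUL
#2 head=3: mul i3 WAW r6
#3 head=4: ld i4 no-port MEM/MEM
#4 head=5: ld/or i5+i6 dual
#5 head=7: mul/st i7+i8 dual
#6 head=9: sll/mulh i9+i10 dual
#7 head=11: mul i11 RAW r6
#8 head=12: or/ld i12+i13 dual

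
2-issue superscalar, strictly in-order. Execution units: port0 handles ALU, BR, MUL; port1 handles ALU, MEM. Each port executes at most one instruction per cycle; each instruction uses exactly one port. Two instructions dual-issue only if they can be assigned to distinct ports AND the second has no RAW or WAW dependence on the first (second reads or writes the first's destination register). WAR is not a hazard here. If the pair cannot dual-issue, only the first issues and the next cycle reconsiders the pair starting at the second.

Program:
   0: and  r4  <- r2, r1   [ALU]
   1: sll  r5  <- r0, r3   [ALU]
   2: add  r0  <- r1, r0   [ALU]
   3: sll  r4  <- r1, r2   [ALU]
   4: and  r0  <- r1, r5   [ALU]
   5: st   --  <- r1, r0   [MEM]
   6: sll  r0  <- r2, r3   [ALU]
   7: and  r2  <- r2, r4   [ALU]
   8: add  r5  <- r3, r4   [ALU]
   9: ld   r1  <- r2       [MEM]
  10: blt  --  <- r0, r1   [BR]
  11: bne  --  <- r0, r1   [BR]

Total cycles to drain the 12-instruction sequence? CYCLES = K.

#0 head=0: and sll i0/i1 dual
#1 head=2: add sll i2/i3 dual
#2 head=4: and i4 RAW r0
#3 head=5: st sll i5/i6 dual
#4 head=7: and add i7/i8 dual
#5 head=9: ld i9 RAW r1
#6 head=10: blt i10 no-port BR/BR
#7 head=11: bne i11 tail

CYCLES = 8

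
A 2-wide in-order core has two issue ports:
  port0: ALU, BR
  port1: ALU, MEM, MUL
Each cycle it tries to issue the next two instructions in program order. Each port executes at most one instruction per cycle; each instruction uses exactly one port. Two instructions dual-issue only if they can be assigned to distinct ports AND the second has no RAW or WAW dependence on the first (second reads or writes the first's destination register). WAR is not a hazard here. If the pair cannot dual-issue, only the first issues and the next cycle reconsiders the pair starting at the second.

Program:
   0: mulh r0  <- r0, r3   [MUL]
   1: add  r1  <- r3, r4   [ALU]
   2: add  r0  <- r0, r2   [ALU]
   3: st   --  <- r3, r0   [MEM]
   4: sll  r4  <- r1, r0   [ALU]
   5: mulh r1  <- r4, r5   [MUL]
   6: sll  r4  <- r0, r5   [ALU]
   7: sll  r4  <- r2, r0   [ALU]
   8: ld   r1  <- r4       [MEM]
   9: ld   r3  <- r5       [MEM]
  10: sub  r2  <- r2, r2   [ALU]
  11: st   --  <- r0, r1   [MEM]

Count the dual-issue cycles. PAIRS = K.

PAIRS = 4

  cy0 -> i0/i1 (mulh add) pair
  cy1 -> i2 (add) RAW r0
  cy2 -> i3/i4 (st sll) pair
  cy3 -> i5/i6 (mulh sll) pair
  cy4 -> i7 (sll) RAW r4
  cy5 -> i8 (ld) no-port MEM/MEM
  cy6 -> i9/i10 (ld sub) pair
  cy7 -> i11 (st) tail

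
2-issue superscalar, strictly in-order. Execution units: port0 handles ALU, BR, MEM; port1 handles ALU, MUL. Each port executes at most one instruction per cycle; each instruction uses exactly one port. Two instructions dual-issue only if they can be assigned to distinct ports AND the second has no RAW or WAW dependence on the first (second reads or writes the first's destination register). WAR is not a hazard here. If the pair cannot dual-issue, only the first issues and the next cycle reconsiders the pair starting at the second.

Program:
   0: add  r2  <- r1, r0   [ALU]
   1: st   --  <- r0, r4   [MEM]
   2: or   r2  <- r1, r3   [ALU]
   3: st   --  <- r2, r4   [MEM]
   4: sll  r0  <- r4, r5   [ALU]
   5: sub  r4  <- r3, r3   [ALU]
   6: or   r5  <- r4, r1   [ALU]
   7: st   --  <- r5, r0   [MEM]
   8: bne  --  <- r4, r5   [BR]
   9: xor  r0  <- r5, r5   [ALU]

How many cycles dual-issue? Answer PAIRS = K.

PAIRS = 3

#0 head=0: add.ALU+st.MEM i0&i1 pair
#1 head=2: or.ALU i2 RAW r2
#2 head=3: st.MEM+sll.ALU i3&i4 pair
#3 head=5: sub.ALU i5 RAW r4
#4 head=6: or.ALU i6 RAW r5
#5 head=7: st.MEM i7 no-port MEM/BR
#6 head=8: bne.BR+xor.ALU i8&i9 pair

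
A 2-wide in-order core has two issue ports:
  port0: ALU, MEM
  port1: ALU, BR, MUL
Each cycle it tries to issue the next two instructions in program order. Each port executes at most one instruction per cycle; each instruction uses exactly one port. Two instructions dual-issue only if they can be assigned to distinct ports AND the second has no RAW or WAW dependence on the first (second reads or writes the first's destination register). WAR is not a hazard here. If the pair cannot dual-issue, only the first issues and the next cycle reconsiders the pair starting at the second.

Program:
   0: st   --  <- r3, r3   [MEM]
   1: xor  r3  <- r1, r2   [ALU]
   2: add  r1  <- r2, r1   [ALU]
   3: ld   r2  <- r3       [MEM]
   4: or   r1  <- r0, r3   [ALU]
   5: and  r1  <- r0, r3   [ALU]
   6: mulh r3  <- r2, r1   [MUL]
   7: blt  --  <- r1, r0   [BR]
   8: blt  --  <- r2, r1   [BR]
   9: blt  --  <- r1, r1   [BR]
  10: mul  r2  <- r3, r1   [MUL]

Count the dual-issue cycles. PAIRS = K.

c0: i0&i1 st xor  pair
c1: i2&i3 add ld  pair
c2: i4 or  WAW r1
c3: i5 and  RAW r1
c4: i6 mulh  no-port MUL/BR
c5: i7 blt  no-port BR/BR
c6: i8 blt  no-port BR/BR
c7: i9 blt  no-port BR/MUL
c8: i10 mul  tail

PAIRS = 2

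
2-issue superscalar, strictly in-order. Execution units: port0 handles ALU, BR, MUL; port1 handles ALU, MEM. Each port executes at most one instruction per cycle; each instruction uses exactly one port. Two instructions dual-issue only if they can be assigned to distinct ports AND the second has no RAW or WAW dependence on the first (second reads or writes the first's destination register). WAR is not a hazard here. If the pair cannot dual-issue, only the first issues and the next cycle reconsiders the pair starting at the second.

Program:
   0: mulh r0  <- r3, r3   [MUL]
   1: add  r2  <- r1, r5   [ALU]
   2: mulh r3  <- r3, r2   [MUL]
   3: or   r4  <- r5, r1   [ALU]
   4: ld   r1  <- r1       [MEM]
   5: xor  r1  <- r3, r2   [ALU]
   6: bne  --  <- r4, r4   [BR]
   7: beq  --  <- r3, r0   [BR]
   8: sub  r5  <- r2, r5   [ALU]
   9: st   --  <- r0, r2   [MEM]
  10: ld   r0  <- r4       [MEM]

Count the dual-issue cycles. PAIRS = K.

PAIRS = 4

t=0 i0&i1:mulh;add ; dual
t=1 i2&i3:mulh;or ; dual
t=2 i4:ld ; WAW r1
t=3 i5&i6:xor;bne ; dual
t=4 i7&i8:beq;sub ; dual
t=5 i9:st ; no-port MEM/MEM
t=6 i10:ld ; tail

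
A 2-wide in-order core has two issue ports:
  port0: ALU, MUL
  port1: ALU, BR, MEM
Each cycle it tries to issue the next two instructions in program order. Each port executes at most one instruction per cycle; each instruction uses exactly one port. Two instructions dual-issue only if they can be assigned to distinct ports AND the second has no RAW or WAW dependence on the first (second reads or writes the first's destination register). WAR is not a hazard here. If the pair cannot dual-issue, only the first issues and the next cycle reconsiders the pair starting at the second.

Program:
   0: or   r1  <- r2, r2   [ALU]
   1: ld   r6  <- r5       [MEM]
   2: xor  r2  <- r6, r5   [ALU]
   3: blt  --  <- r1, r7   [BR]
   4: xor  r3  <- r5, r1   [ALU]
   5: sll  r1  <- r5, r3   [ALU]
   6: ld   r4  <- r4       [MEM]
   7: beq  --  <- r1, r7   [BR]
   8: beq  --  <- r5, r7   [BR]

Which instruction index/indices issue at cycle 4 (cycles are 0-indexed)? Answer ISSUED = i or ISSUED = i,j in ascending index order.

#0 head=0: or.ALU/ld.MEM i0+i1 2-wide
#1 head=2: xor.ALU/blt.BR i2+i3 2-wide
#2 head=4: xor.ALU i4 RAW r3
#3 head=5: sll.ALU/ld.MEM i5+i6 2-wide
#4 head=7: beq.BR i7 no-port BR/BR
#5 head=8: beq.BR i8 tail

ISSUED = 7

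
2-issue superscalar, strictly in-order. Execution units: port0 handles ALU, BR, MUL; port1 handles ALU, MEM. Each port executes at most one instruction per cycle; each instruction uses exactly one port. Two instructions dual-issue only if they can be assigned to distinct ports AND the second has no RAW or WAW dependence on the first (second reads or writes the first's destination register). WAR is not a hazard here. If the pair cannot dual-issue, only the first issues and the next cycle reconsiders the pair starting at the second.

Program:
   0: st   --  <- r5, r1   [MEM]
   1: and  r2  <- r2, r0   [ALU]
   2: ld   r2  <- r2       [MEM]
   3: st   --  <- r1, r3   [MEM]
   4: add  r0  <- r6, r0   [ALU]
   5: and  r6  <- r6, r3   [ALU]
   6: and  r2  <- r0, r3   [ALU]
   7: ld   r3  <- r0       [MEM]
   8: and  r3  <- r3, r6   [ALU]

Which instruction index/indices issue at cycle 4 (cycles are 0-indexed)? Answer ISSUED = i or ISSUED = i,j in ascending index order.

ISSUED = 7

[0] i0&i1  st.MEM and.ALU  -- dual
[1] i2  ld.MEM  -- no-port MEM/MEM
[2] i3&i4  st.MEM add.ALU  -- dual
[3] i5&i6  and.ALU and.ALU  -- dual
[4] i7  ld.MEM  -- RAW+WAW r3
[5] i8  and.ALU  -- tail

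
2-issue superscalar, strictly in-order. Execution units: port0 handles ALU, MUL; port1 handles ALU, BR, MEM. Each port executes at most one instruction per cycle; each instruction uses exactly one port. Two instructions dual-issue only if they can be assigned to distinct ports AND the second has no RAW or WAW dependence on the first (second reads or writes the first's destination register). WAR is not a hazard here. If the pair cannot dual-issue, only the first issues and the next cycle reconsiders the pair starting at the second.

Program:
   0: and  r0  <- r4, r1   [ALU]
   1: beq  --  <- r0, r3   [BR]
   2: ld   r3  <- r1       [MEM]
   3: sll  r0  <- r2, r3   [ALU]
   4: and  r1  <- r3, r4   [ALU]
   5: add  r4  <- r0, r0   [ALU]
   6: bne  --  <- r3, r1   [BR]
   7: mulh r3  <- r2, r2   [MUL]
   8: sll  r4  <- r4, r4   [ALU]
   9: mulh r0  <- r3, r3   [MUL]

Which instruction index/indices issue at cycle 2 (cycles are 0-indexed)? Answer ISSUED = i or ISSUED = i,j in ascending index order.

ISSUED = 2

t=0 i0:and ; RAW r0
t=1 i1:beq ; no-port BR/MEM
t=2 i2:ld ; RAW r3
t=3 i3+i4:sll/and ; pair
t=4 i5+i6:add/bne ; pair
t=5 i7+i8:mulh/sll ; pair
t=6 i9:mulh ; tail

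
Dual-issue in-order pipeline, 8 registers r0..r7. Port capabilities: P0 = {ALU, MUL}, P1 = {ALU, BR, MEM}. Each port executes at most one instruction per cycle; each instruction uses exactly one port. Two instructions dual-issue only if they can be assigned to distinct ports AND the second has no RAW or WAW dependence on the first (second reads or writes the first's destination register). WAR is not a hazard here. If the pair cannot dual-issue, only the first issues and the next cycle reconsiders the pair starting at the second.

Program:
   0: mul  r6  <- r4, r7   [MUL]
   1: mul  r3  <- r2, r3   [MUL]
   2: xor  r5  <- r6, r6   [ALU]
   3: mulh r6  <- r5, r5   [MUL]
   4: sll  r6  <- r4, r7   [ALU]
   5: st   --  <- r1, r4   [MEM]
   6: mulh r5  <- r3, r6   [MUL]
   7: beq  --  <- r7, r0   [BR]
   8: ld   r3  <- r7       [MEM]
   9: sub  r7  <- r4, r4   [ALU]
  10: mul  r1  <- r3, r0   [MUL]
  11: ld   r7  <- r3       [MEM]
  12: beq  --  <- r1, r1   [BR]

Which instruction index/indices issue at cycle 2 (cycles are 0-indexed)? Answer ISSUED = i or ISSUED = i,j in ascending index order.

t=0 i0:mul.MUL ; no-port MUL/MUL
t=1 i1&i2:mul.MUL xor.ALU ; 2-wide
t=2 i3:mulh.MUL ; WAW r6
t=3 i4&i5:sll.ALU st.MEM ; 2-wide
t=4 i6&i7:mulh.MUL beq.BR ; 2-wide
t=5 i8&i9:ld.MEM sub.ALU ; 2-wide
t=6 i10&i11:mul.MUL ld.MEM ; 2-wide
t=7 i12:beq.BR ; tail

ISSUED = 3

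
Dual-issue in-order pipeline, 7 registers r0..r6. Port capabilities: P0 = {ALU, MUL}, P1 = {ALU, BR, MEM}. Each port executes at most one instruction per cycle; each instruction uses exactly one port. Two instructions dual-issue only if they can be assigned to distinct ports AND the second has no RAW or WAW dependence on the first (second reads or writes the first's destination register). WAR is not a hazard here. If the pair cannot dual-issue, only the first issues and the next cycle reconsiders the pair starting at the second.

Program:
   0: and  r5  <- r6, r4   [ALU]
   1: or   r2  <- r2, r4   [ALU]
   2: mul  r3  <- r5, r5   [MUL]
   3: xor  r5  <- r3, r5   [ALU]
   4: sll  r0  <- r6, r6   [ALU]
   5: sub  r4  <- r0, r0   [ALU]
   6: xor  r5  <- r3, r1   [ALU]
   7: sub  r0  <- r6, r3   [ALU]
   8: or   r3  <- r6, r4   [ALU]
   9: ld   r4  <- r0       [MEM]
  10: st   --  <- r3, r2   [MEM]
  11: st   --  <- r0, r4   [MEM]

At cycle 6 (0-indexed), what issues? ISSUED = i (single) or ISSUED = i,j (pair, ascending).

t=0 i0+i1:and.ALU+or.ALU ; 2-wide
t=1 i2:mul.MUL ; RAW r3
t=2 i3+i4:xor.ALU+sll.ALU ; 2-wide
t=3 i5+i6:sub.ALU+xor.ALU ; 2-wide
t=4 i7+i8:sub.ALU+or.ALU ; 2-wide
t=5 i9:ld.MEM ; no-port MEM/MEM
t=6 i10:st.MEM ; no-port MEM/MEM
t=7 i11:st.MEM ; tail

ISSUED = 10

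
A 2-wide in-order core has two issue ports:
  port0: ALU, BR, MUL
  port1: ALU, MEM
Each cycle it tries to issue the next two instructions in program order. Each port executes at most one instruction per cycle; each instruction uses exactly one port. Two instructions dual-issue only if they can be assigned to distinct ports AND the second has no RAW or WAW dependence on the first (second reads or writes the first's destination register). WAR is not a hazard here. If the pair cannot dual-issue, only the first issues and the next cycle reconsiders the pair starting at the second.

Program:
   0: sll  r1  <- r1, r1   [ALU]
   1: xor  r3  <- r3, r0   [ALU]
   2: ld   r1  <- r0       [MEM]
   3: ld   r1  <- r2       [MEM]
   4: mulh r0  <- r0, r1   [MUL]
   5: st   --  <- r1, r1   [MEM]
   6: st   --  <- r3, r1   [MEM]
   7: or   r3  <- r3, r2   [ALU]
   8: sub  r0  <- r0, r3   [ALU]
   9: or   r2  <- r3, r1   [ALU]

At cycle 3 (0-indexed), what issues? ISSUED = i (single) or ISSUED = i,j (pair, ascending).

#0 head=0: sll/xor i0&i1 2-wide
#1 head=2: ld i2 no-port MEM/MEM
#2 head=3: ld i3 RAW r1
#3 head=4: mulh/st i4&i5 2-wide
#4 head=6: st/or i6&i7 2-wide
#5 head=8: sub/or i8&i9 2-wide

ISSUED = 4,5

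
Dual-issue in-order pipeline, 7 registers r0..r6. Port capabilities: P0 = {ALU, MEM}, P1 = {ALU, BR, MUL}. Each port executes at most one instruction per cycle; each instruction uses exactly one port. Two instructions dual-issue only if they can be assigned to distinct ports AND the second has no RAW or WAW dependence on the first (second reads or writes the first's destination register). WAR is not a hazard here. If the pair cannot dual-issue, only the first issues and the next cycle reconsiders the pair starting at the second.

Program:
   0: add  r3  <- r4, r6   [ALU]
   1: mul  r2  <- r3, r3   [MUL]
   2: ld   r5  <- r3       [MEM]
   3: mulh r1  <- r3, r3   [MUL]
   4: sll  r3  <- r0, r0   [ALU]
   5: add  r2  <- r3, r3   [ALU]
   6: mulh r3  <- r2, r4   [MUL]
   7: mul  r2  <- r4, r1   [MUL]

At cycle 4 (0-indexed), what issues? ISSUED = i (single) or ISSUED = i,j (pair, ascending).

c0: i0 add  RAW r3
c1: i1&i2 mul+ld  dual
c2: i3&i4 mulh+sll  dual
c3: i5 add  RAW r2
c4: i6 mulh  no-port MUL/MUL
c5: i7 mul  tail

ISSUED = 6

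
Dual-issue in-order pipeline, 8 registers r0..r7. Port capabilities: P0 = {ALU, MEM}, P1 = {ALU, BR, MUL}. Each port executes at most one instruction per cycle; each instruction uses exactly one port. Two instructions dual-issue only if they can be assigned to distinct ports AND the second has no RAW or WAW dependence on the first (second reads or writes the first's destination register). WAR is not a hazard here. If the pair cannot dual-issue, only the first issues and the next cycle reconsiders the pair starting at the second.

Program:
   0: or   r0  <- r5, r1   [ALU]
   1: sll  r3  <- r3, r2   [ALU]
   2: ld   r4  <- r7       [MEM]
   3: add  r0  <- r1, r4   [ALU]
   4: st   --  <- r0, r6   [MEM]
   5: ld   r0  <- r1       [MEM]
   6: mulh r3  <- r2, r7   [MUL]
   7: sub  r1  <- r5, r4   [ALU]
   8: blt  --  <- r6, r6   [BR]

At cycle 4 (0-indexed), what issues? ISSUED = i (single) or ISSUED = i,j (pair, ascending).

ISSUED = 5,6

t=0 i0/i1:or.ALU+sll.ALU ; dual
t=1 i2:ld.MEM ; RAW r4
t=2 i3:add.ALU ; RAW r0
t=3 i4:st.MEM ; no-port MEM/MEM
t=4 i5/i6:ld.MEM+mulh.MUL ; dual
t=5 i7/i8:sub.ALU+blt.BR ; dual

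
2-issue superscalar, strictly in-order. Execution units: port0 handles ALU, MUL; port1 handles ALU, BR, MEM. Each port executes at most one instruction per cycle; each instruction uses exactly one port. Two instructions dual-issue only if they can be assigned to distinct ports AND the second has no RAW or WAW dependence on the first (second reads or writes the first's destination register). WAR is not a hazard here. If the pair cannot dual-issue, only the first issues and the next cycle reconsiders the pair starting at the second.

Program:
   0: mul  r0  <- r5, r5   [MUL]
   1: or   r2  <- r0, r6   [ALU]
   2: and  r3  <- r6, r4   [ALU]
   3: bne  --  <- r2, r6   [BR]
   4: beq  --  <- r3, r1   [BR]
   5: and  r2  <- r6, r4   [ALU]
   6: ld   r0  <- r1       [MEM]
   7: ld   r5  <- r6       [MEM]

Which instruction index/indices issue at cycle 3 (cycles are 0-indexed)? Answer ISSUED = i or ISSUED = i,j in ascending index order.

  cy0 -> i0 (mul) RAW r0
  cy1 -> i1/i2 (or;and) 2-wide
  cy2 -> i3 (bne) no-port BR/BR
  cy3 -> i4/i5 (beq;and) 2-wide
  cy4 -> i6 (ld) no-port MEM/MEM
  cy5 -> i7 (ld) tail

ISSUED = 4,5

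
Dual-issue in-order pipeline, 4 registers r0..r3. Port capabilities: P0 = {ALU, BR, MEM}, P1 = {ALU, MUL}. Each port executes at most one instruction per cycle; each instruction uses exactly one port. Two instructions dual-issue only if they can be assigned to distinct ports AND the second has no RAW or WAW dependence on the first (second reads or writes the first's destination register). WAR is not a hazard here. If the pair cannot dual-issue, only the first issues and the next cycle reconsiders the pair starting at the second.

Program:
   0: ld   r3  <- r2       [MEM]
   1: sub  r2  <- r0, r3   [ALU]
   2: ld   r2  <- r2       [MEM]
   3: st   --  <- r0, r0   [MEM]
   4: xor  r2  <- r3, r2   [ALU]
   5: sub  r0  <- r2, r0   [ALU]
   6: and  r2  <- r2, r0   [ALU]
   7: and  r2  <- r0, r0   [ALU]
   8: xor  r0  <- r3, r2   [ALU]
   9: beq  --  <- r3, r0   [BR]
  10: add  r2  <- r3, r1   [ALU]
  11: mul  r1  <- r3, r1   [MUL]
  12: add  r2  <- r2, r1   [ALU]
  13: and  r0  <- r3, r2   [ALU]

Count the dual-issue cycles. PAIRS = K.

PAIRS = 2

t=0 i0:ld ; RAW r3
t=1 i1:sub ; RAW+WAW r2
t=2 i2:ld ; no-port MEM/MEM
t=3 i3/i4:st+xor ; 2-wide
t=4 i5:sub ; RAW r0
t=5 i6:and ; WAW r2
t=6 i7:and ; RAW r2
t=7 i8:xor ; RAW r0
t=8 i9/i10:beq+add ; 2-wide
t=9 i11:mul ; RAW r1
t=10 i12:add ; RAW r2
t=11 i13:and ; tail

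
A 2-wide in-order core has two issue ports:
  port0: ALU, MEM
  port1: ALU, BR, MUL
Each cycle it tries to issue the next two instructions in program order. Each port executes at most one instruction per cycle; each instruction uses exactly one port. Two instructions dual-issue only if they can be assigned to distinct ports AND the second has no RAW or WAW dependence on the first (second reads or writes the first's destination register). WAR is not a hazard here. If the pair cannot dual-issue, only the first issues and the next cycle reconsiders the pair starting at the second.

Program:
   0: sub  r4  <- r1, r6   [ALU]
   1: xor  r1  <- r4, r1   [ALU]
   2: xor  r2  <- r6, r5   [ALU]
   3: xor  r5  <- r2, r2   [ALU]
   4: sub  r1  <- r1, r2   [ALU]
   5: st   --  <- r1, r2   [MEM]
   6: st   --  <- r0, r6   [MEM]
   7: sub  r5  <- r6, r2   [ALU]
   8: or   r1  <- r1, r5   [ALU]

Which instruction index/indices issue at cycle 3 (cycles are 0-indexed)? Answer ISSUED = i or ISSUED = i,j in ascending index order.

0. sub.ALU @i0  | RAW r4
1. xor.ALU xor.ALU @i1&i2  | pair
2. xor.ALU sub.ALU @i3&i4  | pair
3. st.MEM @i5  | no-port MEM/MEM
4. st.MEM sub.ALU @i6&i7  | pair
5. or.ALU @i8  | tail

ISSUED = 5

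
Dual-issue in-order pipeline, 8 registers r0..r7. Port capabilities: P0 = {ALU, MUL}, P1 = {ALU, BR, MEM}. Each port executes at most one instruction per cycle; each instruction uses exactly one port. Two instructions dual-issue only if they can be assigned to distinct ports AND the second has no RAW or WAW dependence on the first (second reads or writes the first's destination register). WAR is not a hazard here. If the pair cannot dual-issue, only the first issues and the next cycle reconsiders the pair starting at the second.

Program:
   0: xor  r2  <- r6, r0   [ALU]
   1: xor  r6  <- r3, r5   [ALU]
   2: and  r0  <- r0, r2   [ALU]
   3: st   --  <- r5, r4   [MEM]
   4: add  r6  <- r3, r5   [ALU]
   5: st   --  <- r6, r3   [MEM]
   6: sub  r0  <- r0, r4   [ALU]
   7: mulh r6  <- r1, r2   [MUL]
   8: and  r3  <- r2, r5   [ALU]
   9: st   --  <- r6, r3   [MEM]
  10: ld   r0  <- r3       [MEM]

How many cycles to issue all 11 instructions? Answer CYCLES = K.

c0: i0&i1 xor.ALU;xor.ALU  dual
c1: i2&i3 and.ALU;st.MEM  dual
c2: i4 add.ALU  RAW r6
c3: i5&i6 st.MEM;sub.ALU  dual
c4: i7&i8 mulh.MUL;and.ALU  dual
c5: i9 st.MEM  no-port MEM/MEM
c6: i10 ld.MEM  tail

CYCLES = 7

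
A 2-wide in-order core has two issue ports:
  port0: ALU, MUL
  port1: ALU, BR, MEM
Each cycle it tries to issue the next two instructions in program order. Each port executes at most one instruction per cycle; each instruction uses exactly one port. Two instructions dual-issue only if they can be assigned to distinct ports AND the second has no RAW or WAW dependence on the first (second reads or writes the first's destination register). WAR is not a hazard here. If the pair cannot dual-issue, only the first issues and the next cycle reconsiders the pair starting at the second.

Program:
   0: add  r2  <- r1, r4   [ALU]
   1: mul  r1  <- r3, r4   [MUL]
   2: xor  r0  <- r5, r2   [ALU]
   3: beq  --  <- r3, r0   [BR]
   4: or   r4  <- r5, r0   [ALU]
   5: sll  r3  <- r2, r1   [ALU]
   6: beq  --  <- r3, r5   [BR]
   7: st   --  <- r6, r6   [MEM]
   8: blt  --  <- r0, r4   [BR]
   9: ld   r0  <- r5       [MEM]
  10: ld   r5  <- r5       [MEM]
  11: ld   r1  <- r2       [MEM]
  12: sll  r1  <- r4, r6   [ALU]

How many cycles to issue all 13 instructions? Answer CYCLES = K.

CYCLES = 11

c0: i0,i1 add.ALU+mul.MUL  dual
c1: i2 xor.ALU  RAW r0
c2: i3,i4 beq.BR+or.ALU  dual
c3: i5 sll.ALU  RAW r3
c4: i6 beq.BR  no-port BR/MEM
c5: i7 st.MEM  no-port MEM/BR
c6: i8 blt.BR  no-port BR/MEM
c7: i9 ld.MEM  no-port MEM/MEM
c8: i10 ld.MEM  no-port MEM/MEM
c9: i11 ld.MEM  WAW r1
c10: i12 sll.ALU  tail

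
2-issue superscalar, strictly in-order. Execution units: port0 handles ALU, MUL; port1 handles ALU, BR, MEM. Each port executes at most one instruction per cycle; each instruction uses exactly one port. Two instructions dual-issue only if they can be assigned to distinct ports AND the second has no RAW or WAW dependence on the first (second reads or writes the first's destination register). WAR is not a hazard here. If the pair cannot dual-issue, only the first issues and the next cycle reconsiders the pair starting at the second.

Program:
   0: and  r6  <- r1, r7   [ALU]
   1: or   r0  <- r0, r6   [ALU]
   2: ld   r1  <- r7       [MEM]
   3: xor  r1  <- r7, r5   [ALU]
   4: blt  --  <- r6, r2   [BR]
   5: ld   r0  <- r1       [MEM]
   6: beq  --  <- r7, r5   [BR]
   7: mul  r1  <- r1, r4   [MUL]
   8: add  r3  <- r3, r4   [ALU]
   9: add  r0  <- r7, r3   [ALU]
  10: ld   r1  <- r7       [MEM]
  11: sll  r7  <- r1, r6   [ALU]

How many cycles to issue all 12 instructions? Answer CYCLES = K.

CYCLES = 8

t=0 i0:and.ALU ; RAW r6
t=1 i1+i2:or.ALU/ld.MEM ; 2-wide
t=2 i3+i4:xor.ALU/blt.BR ; 2-wide
t=3 i5:ld.MEM ; no-port MEM/BR
t=4 i6+i7:beq.BR/mul.MUL ; 2-wide
t=5 i8:add.ALU ; RAW r3
t=6 i9+i10:add.ALU/ld.MEM ; 2-wide
t=7 i11:sll.ALU ; tail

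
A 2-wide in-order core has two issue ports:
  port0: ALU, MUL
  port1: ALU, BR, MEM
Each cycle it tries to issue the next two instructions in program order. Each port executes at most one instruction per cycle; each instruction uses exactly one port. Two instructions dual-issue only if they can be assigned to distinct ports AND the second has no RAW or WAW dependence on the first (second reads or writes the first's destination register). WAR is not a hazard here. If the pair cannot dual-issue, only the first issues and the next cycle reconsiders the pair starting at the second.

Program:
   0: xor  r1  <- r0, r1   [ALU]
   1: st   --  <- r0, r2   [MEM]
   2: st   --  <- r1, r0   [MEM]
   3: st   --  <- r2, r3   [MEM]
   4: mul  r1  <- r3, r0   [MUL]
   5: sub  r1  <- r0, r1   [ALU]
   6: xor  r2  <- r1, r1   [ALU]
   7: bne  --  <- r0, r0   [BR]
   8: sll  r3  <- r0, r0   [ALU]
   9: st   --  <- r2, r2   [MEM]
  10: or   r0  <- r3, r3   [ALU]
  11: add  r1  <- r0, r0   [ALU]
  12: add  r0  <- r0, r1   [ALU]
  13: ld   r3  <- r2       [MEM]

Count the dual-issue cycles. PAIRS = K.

PAIRS = 5

0. xor st @i0&i1  | dual
1. st @i2  | no-port MEM/MEM
2. st mul @i3&i4  | dual
3. sub @i5  | RAW r1
4. xor bne @i6&i7  | dual
5. sll st @i8&i9  | dual
6. or @i10  | RAW r0
7. add @i11  | RAW r1
8. add ld @i12&i13  | dual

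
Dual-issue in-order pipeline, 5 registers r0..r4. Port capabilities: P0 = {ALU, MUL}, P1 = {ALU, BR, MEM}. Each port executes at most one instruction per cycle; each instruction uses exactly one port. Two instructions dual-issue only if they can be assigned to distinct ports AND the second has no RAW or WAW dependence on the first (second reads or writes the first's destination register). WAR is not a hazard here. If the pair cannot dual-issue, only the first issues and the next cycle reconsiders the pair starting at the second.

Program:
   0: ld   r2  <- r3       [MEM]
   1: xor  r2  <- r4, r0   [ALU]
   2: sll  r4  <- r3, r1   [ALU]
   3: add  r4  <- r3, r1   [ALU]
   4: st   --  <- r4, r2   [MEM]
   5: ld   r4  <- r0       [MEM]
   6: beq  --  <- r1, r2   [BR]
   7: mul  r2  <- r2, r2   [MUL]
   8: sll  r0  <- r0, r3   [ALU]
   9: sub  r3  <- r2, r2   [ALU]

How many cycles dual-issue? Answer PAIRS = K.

  cy0 -> i0 (ld) WAW r2
  cy1 -> i1/i2 (xor;sll) pair
  cy2 -> i3 (add) RAW r4
  cy3 -> i4 (st) no-port MEM/MEM
  cy4 -> i5 (ld) no-port MEM/BR
  cy5 -> i6/i7 (beq;mul) pair
  cy6 -> i8/i9 (sll;sub) pair

PAIRS = 3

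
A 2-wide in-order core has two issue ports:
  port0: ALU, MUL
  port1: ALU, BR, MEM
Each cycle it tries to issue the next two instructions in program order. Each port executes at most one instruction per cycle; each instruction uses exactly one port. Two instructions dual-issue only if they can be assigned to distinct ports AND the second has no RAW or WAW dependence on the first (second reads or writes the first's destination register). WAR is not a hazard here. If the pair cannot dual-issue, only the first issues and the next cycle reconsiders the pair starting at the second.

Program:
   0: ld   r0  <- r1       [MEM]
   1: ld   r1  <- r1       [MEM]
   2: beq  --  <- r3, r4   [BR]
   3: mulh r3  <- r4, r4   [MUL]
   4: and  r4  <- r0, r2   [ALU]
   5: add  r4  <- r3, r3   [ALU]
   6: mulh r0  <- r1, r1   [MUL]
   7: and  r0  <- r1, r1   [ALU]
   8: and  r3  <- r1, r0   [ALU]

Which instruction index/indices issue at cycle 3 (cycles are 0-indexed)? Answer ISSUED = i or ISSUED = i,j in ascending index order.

ISSUED = 4

t=0 i0:ld.MEM ; no-port MEM/MEM
t=1 i1:ld.MEM ; no-port MEM/BR
t=2 i2,i3:beq.BR;mulh.MUL ; dual
t=3 i4:and.ALU ; WAW r4
t=4 i5,i6:add.ALU;mulh.MUL ; dual
t=5 i7:and.ALU ; RAW r0
t=6 i8:and.ALU ; tail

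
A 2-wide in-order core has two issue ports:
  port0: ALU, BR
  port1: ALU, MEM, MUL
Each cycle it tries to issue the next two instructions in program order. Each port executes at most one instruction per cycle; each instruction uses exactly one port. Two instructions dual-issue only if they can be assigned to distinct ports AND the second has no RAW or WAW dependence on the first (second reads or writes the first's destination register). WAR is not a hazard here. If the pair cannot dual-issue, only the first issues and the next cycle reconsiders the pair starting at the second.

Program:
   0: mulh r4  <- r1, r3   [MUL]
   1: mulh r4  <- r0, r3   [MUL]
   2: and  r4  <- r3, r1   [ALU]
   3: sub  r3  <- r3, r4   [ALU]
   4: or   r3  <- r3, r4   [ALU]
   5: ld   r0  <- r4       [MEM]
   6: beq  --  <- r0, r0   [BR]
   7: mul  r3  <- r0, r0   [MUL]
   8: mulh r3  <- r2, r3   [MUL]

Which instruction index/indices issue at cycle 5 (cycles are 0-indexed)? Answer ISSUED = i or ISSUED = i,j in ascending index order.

0. mulh @i0  | no-port MUL/MUL
1. mulh @i1  | WAW r4
2. and @i2  | RAW r4
3. sub @i3  | RAW+WAW r3
4. or;ld @i4,i5  | 2-wide
5. beq;mul @i6,i7  | 2-wide
6. mulh @i8  | tail

ISSUED = 6,7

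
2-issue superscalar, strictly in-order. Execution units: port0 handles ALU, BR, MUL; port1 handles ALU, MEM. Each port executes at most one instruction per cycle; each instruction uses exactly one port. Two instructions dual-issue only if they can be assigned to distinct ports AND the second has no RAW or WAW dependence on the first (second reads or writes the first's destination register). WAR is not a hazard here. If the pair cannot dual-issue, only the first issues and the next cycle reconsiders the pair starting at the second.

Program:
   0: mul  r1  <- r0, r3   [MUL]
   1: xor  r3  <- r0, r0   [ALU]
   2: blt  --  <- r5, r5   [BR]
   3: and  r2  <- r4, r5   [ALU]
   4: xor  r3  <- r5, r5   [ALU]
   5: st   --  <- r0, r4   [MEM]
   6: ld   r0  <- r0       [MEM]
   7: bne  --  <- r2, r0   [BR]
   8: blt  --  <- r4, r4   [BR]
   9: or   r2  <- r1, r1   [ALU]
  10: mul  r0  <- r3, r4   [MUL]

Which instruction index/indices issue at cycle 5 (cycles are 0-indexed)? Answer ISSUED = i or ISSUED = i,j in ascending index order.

0. mul.MUL xor.ALU @i0+i1  | dual
1. blt.BR and.ALU @i2+i3  | dual
2. xor.ALU st.MEM @i4+i5  | dual
3. ld.MEM @i6  | RAW r0
4. bne.BR @i7  | no-port BR/BR
5. blt.BR or.ALU @i8+i9  | dual
6. mul.MUL @i10  | tail

ISSUED = 8,9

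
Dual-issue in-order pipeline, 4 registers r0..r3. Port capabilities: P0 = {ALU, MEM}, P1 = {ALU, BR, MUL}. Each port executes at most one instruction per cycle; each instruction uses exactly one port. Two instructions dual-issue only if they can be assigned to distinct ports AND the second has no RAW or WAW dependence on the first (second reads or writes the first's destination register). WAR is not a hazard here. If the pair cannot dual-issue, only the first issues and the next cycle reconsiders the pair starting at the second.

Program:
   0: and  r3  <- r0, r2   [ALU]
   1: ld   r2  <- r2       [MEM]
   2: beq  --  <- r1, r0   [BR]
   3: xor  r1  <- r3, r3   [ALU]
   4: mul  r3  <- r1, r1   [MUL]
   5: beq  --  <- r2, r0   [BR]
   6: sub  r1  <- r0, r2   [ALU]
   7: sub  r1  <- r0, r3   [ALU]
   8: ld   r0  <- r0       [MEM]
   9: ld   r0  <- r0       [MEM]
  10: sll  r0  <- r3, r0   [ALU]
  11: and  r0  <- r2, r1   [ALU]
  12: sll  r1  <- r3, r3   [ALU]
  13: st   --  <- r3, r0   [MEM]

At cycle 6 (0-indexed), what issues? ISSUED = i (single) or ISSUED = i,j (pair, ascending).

ISSUED = 10

#0 head=0: and.ALU;ld.MEM i0/i1 pair
#1 head=2: beq.BR;xor.ALU i2/i3 pair
#2 head=4: mul.MUL i4 no-port MUL/BR
#3 head=5: beq.BR;sub.ALU i5/i6 pair
#4 head=7: sub.ALU;ld.MEM i7/i8 pair
#5 head=9: ld.MEM i9 RAW+WAW r0
#6 head=10: sll.ALU i10 WAW r0
#7 head=11: and.ALU;sll.ALU i11/i12 pair
#8 head=13: st.MEM i13 tail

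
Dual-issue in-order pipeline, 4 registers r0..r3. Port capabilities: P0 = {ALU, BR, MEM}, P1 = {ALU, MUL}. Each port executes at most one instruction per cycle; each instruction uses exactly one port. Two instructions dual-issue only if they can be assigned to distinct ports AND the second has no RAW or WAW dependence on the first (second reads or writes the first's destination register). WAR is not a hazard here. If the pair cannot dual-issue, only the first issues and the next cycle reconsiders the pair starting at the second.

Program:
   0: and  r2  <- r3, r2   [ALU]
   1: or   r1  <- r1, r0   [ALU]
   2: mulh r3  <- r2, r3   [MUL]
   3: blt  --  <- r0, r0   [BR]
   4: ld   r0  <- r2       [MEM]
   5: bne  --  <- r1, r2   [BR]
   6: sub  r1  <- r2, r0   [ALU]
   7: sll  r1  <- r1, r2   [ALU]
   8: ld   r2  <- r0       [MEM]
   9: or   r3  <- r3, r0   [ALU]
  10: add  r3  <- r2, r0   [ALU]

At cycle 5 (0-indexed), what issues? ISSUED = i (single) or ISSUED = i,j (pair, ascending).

#0 head=0: and.ALU;or.ALU i0&i1 dual
#1 head=2: mulh.MUL;blt.BR i2&i3 dual
#2 head=4: ld.MEM i4 no-port MEM/BR
#3 head=5: bne.BR;sub.ALU i5&i6 dual
#4 head=7: sll.ALU;ld.MEM i7&i8 dual
#5 head=9: or.ALU i9 WAW r3
#6 head=10: add.ALU i10 tail

ISSUED = 9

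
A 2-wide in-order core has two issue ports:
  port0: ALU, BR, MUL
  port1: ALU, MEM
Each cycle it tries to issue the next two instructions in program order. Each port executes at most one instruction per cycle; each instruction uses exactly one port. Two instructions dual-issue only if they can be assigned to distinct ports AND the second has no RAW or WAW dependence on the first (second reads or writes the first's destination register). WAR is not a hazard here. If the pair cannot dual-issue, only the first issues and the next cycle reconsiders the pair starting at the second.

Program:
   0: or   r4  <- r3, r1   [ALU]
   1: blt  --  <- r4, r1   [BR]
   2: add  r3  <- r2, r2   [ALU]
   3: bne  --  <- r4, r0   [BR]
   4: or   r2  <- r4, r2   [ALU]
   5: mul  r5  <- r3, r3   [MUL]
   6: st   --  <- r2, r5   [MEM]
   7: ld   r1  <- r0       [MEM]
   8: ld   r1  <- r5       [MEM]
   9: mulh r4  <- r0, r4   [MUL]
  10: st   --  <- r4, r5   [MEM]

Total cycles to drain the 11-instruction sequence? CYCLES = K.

CYCLES = 8

#0 head=0: or.ALU i0 RAW r4
#1 head=1: blt.BR+add.ALU i1+i2 pair
#2 head=3: bne.BR+or.ALU i3+i4 pair
#3 head=5: mul.MUL i5 RAW r5
#4 head=6: st.MEM i6 no-port MEM/MEM
#5 head=7: ld.MEM i7 no-port MEM/MEM
#6 head=8: ld.MEM+mulh.MUL i8+i9 pair
#7 head=10: st.MEM i10 tail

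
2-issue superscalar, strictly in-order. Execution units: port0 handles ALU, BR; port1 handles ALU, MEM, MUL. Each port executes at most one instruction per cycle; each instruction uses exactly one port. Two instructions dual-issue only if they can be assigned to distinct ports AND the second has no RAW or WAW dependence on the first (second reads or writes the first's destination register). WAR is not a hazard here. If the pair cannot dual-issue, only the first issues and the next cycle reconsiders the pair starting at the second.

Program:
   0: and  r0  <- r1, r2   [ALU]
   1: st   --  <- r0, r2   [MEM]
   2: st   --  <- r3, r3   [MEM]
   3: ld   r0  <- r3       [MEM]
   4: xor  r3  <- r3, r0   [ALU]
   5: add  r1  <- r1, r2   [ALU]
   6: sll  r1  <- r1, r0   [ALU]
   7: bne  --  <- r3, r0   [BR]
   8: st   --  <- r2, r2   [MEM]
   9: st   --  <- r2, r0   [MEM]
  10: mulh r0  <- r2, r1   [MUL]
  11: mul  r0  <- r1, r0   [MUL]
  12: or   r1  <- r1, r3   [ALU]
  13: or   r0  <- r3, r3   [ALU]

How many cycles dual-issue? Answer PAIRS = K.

c0: i0 and.ALU  RAW r0
c1: i1 st.MEM  no-port MEM/MEM
c2: i2 st.MEM  no-port MEM/MEM
c3: i3 ld.MEM  RAW r0
c4: i4&i5 xor.ALU;add.ALU  2-wide
c5: i6&i7 sll.ALU;bne.BR  2-wide
c6: i8 st.MEM  no-port MEM/MEM
c7: i9 st.MEM  no-port MEM/MUL
c8: i10 mulh.MUL  no-port MUL/MUL
c9: i11&i12 mul.MUL;or.ALU  2-wide
c10: i13 or.ALU  tail

PAIRS = 3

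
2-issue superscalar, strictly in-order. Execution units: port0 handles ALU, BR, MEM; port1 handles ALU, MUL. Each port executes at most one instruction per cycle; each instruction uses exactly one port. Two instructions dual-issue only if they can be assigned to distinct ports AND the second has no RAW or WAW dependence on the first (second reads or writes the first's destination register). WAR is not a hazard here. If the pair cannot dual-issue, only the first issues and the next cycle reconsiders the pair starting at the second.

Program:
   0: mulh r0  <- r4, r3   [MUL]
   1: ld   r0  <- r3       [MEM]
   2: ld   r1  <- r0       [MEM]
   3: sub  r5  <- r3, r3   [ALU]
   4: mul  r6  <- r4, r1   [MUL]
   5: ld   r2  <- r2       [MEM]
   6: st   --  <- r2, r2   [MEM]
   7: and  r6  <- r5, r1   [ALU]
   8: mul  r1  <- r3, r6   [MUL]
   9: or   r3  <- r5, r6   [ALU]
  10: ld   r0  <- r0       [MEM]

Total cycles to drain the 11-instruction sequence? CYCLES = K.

CYCLES = 7

0. mulh @i0  | WAW r0
1. ld @i1  | no-port MEM/MEM
2. ld;sub @i2/i3  | dual
3. mul;ld @i4/i5  | dual
4. st;and @i6/i7  | dual
5. mul;or @i8/i9  | dual
6. ld @i10  | tail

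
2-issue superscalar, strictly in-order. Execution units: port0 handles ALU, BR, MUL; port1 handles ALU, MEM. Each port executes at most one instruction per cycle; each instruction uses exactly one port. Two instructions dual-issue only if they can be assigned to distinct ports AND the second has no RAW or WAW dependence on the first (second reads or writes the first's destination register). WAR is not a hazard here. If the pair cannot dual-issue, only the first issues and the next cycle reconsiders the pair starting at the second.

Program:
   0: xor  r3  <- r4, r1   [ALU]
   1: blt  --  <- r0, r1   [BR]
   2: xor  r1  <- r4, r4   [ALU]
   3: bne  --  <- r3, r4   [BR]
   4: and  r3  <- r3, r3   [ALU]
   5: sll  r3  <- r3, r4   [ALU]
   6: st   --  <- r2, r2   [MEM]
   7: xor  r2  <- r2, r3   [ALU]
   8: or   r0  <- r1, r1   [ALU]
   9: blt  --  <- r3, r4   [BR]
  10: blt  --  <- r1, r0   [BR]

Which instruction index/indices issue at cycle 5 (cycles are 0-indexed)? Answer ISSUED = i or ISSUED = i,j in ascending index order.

ISSUED = 9

  cy0 -> i0,i1 (xor/blt) dual
  cy1 -> i2,i3 (xor/bne) dual
  cy2 -> i4 (and) RAW+WAW r3
  cy3 -> i5,i6 (sll/st) dual
  cy4 -> i7,i8 (xor/or) dual
  cy5 -> i9 (blt) no-port BR/BR
  cy6 -> i10 (blt) tail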